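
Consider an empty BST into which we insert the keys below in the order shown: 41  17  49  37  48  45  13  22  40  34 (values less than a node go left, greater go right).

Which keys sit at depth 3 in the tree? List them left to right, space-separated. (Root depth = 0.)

22 40 45

41: root
17: left child of 41 (depth 1)
49: right child of 41 (depth 1)
37: right child of 17 (depth 2)
48: left child of 49 (depth 2)
45: left child of 48 (depth 3)
13: left child of 17 (depth 2)
22: left child of 37 (depth 3)
40: right child of 37 (depth 3)
34: right child of 22 (depth 4)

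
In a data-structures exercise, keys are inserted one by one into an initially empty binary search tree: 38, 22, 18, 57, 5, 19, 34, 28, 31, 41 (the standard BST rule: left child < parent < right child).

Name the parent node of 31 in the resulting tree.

Insert 38: tree is empty, so 38 becomes the root.
Insert 22: 22 < 38 → go left. Place as left child of 38.
Insert 18: 18 < 38 → go left; 18 < 22 → go left. Place as left child of 22.
Insert 57: 57 > 38 → go right. Place as right child of 38.
Insert 5: 5 < 38 → go left; 5 < 22 → go left; 5 < 18 → go left. Place as left child of 18.
Insert 19: 19 < 38 → go left; 19 < 22 → go left; 19 > 18 → go right. Place as right child of 18.
Insert 34: 34 < 38 → go left; 34 > 22 → go right. Place as right child of 22.
Insert 28: 28 < 38 → go left; 28 > 22 → go right; 28 < 34 → go left. Place as left child of 34.
Insert 31: 31 < 38 → go left; 31 > 22 → go right; 31 < 34 → go left; 31 > 28 → go right. Place as right child of 28.
Insert 41: 41 > 38 → go right; 41 < 57 → go left. Place as left child of 57.

28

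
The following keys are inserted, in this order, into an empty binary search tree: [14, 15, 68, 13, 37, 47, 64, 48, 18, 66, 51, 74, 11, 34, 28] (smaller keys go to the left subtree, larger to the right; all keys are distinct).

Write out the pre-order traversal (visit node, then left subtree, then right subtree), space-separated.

Insert 14: tree is empty, so 14 becomes the root.
Insert 15: 15 > 14 → go right. Place as right child of 14.
Insert 68: 68 > 14 → go right; 68 > 15 → go right. Place as right child of 15.
Insert 13: 13 < 14 → go left. Place as left child of 14.
Insert 37: 37 > 14 → go right; 37 > 15 → go right; 37 < 68 → go left. Place as left child of 68.
Insert 47: 47 > 14 → go right; 47 > 15 → go right; 47 < 68 → go left; 47 > 37 → go right. Place as right child of 37.
Insert 64: 64 > 14 → go right; 64 > 15 → go right; 64 < 68 → go left; 64 > 37 → go right; 64 > 47 → go right. Place as right child of 47.
Insert 48: 48 > 14 → go right; 48 > 15 → go right; 48 < 68 → go left; 48 > 37 → go right; 48 > 47 → go right; 48 < 64 → go left. Place as left child of 64.
Insert 18: 18 > 14 → go right; 18 > 15 → go right; 18 < 68 → go left; 18 < 37 → go left. Place as left child of 37.
Insert 66: 66 > 14 → go right; 66 > 15 → go right; 66 < 68 → go left; 66 > 37 → go right; 66 > 47 → go right; 66 > 64 → go right. Place as right child of 64.
Insert 51: 51 > 14 → go right; 51 > 15 → go right; 51 < 68 → go left; 51 > 37 → go right; 51 > 47 → go right; 51 < 64 → go left; 51 > 48 → go right. Place as right child of 48.
Insert 74: 74 > 14 → go right; 74 > 15 → go right; 74 > 68 → go right. Place as right child of 68.
Insert 11: 11 < 14 → go left; 11 < 13 → go left. Place as left child of 13.
Insert 34: 34 > 14 → go right; 34 > 15 → go right; 34 < 68 → go left; 34 < 37 → go left; 34 > 18 → go right. Place as right child of 18.
Insert 28: 28 > 14 → go right; 28 > 15 → go right; 28 < 68 → go left; 28 < 37 → go left; 28 > 18 → go right; 28 < 34 → go left. Place as left child of 34.

14 13 11 15 68 37 18 34 28 47 64 48 51 66 74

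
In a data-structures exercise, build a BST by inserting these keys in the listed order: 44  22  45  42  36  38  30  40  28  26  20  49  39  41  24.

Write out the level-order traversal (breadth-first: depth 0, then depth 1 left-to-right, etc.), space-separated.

44 22 45 20 42 49 36 30 38 28 40 26 39 41 24

Insert 44: tree is empty, so 44 becomes the root.
Insert 22: 22 < 44 → go left. Place as left child of 44.
Insert 45: 45 > 44 → go right. Place as right child of 44.
Insert 42: 42 < 44 → go left; 42 > 22 → go right. Place as right child of 22.
Insert 36: 36 < 44 → go left; 36 > 22 → go right; 36 < 42 → go left. Place as left child of 42.
Insert 38: 38 < 44 → go left; 38 > 22 → go right; 38 < 42 → go left; 38 > 36 → go right. Place as right child of 36.
Insert 30: 30 < 44 → go left; 30 > 22 → go right; 30 < 42 → go left; 30 < 36 → go left. Place as left child of 36.
Insert 40: 40 < 44 → go left; 40 > 22 → go right; 40 < 42 → go left; 40 > 36 → go right; 40 > 38 → go right. Place as right child of 38.
Insert 28: 28 < 44 → go left; 28 > 22 → go right; 28 < 42 → go left; 28 < 36 → go left; 28 < 30 → go left. Place as left child of 30.
Insert 26: 26 < 44 → go left; 26 > 22 → go right; 26 < 42 → go left; 26 < 36 → go left; 26 < 30 → go left; 26 < 28 → go left. Place as left child of 28.
Insert 20: 20 < 44 → go left; 20 < 22 → go left. Place as left child of 22.
Insert 49: 49 > 44 → go right; 49 > 45 → go right. Place as right child of 45.
Insert 39: 39 < 44 → go left; 39 > 22 → go right; 39 < 42 → go left; 39 > 36 → go right; 39 > 38 → go right; 39 < 40 → go left. Place as left child of 40.
Insert 41: 41 < 44 → go left; 41 > 22 → go right; 41 < 42 → go left; 41 > 36 → go right; 41 > 38 → go right; 41 > 40 → go right. Place as right child of 40.
Insert 24: 24 < 44 → go left; 24 > 22 → go right; 24 < 42 → go left; 24 < 36 → go left; 24 < 30 → go left; 24 < 28 → go left; 24 < 26 → go left. Place as left child of 26.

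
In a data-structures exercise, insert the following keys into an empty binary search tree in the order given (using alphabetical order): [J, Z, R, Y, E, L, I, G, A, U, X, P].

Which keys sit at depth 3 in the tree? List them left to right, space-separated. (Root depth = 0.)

J: root
Z: right child of J (depth 1)
R: left child of Z (depth 2)
Y: right child of R (depth 3)
E: left child of J (depth 1)
L: left child of R (depth 3)
I: right child of E (depth 2)
G: left child of I (depth 3)
A: left child of E (depth 2)
U: left child of Y (depth 4)
X: right child of U (depth 5)
P: right child of L (depth 4)

G L Y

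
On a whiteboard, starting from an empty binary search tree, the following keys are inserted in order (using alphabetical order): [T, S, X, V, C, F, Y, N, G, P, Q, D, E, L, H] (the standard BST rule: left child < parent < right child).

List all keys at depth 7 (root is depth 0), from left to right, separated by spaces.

H

Insert T: tree is empty, so T becomes the root.
Insert S: S < T → go left. Place as left child of T.
Insert X: X > T → go right. Place as right child of T.
Insert V: V > T → go right; V < X → go left. Place as left child of X.
Insert C: C < T → go left; C < S → go left. Place as left child of S.
Insert F: F < T → go left; F < S → go left; F > C → go right. Place as right child of C.
Insert Y: Y > T → go right; Y > X → go right. Place as right child of X.
Insert N: N < T → go left; N < S → go left; N > C → go right; N > F → go right. Place as right child of F.
Insert G: G < T → go left; G < S → go left; G > C → go right; G > F → go right; G < N → go left. Place as left child of N.
Insert P: P < T → go left; P < S → go left; P > C → go right; P > F → go right; P > N → go right. Place as right child of N.
Insert Q: Q < T → go left; Q < S → go left; Q > C → go right; Q > F → go right; Q > N → go right; Q > P → go right. Place as right child of P.
Insert D: D < T → go left; D < S → go left; D > C → go right; D < F → go left. Place as left child of F.
Insert E: E < T → go left; E < S → go left; E > C → go right; E < F → go left; E > D → go right. Place as right child of D.
Insert L: L < T → go left; L < S → go left; L > C → go right; L > F → go right; L < N → go left; L > G → go right. Place as right child of G.
Insert H: H < T → go left; H < S → go left; H > C → go right; H > F → go right; H < N → go left; H > G → go right; H < L → go left. Place as left child of L.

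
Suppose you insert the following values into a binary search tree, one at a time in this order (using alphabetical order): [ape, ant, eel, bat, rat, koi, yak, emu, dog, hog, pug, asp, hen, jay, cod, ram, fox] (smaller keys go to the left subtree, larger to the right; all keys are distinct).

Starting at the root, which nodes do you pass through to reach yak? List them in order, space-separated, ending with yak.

ape eel rat yak

ape: root
ant: left child of ape (depth 1)
eel: right child of ape (depth 1)
bat: left child of eel (depth 2)
rat: right child of eel (depth 2)
koi: left child of rat (depth 3)
yak: right child of rat (depth 3)
emu: left child of koi (depth 4)
dog: right child of bat (depth 3)
hog: right child of emu (depth 5)
pug: right child of koi (depth 4)
asp: left child of bat (depth 3)
hen: left child of hog (depth 6)
jay: right child of hog (depth 6)
cod: left child of dog (depth 4)
ram: right child of pug (depth 5)
fox: left child of hen (depth 7)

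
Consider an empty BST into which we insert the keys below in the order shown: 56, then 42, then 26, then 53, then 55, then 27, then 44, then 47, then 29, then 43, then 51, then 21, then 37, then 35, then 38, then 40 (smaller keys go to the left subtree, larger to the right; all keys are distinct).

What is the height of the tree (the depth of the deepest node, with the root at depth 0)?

Insert 56: tree is empty, so 56 becomes the root.
Insert 42: 42 < 56 → go left. Place as left child of 56.
Insert 26: 26 < 56 → go left; 26 < 42 → go left. Place as left child of 42.
Insert 53: 53 < 56 → go left; 53 > 42 → go right. Place as right child of 42.
Insert 55: 55 < 56 → go left; 55 > 42 → go right; 55 > 53 → go right. Place as right child of 53.
Insert 27: 27 < 56 → go left; 27 < 42 → go left; 27 > 26 → go right. Place as right child of 26.
Insert 44: 44 < 56 → go left; 44 > 42 → go right; 44 < 53 → go left. Place as left child of 53.
Insert 47: 47 < 56 → go left; 47 > 42 → go right; 47 < 53 → go left; 47 > 44 → go right. Place as right child of 44.
Insert 29: 29 < 56 → go left; 29 < 42 → go left; 29 > 26 → go right; 29 > 27 → go right. Place as right child of 27.
Insert 43: 43 < 56 → go left; 43 > 42 → go right; 43 < 53 → go left; 43 < 44 → go left. Place as left child of 44.
Insert 51: 51 < 56 → go left; 51 > 42 → go right; 51 < 53 → go left; 51 > 44 → go right; 51 > 47 → go right. Place as right child of 47.
Insert 21: 21 < 56 → go left; 21 < 42 → go left; 21 < 26 → go left. Place as left child of 26.
Insert 37: 37 < 56 → go left; 37 < 42 → go left; 37 > 26 → go right; 37 > 27 → go right; 37 > 29 → go right. Place as right child of 29.
Insert 35: 35 < 56 → go left; 35 < 42 → go left; 35 > 26 → go right; 35 > 27 → go right; 35 > 29 → go right; 35 < 37 → go left. Place as left child of 37.
Insert 38: 38 < 56 → go left; 38 < 42 → go left; 38 > 26 → go right; 38 > 27 → go right; 38 > 29 → go right; 38 > 37 → go right. Place as right child of 37.
Insert 40: 40 < 56 → go left; 40 < 42 → go left; 40 > 26 → go right; 40 > 27 → go right; 40 > 29 → go right; 40 > 37 → go right; 40 > 38 → go right. Place as right child of 38.

The deepest node is 40 at depth 7.

7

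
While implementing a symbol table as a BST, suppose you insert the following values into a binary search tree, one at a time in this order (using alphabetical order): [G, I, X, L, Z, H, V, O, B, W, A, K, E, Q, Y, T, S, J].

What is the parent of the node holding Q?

O

G: root
I: right child of G (depth 1)
X: right child of I (depth 2)
L: left child of X (depth 3)
Z: right child of X (depth 3)
H: left child of I (depth 2)
V: right child of L (depth 4)
O: left child of V (depth 5)
B: left child of G (depth 1)
W: right child of V (depth 5)
A: left child of B (depth 2)
K: left child of L (depth 4)
E: right child of B (depth 2)
Q: right child of O (depth 6)
Y: left child of Z (depth 4)
T: right child of Q (depth 7)
S: left child of T (depth 8)
J: left child of K (depth 5)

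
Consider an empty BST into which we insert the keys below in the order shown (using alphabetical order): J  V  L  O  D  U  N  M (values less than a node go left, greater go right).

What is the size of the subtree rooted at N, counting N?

J: root
V: right child of J (depth 1)
L: left child of V (depth 2)
O: right child of L (depth 3)
D: left child of J (depth 1)
U: right child of O (depth 4)
N: left child of O (depth 4)
M: left child of N (depth 5)

Subtree rooted at N contains: N, M — 2 nodes.

2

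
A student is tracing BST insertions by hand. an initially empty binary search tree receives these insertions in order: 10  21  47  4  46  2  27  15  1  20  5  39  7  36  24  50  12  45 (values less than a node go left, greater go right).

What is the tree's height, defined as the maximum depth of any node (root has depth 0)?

Insert 10: tree is empty, so 10 becomes the root.
Insert 21: 21 > 10 → go right. Place as right child of 10.
Insert 47: 47 > 10 → go right; 47 > 21 → go right. Place as right child of 21.
Insert 4: 4 < 10 → go left. Place as left child of 10.
Insert 46: 46 > 10 → go right; 46 > 21 → go right; 46 < 47 → go left. Place as left child of 47.
Insert 2: 2 < 10 → go left; 2 < 4 → go left. Place as left child of 4.
Insert 27: 27 > 10 → go right; 27 > 21 → go right; 27 < 47 → go left; 27 < 46 → go left. Place as left child of 46.
Insert 15: 15 > 10 → go right; 15 < 21 → go left. Place as left child of 21.
Insert 1: 1 < 10 → go left; 1 < 4 → go left; 1 < 2 → go left. Place as left child of 2.
Insert 20: 20 > 10 → go right; 20 < 21 → go left; 20 > 15 → go right. Place as right child of 15.
Insert 5: 5 < 10 → go left; 5 > 4 → go right. Place as right child of 4.
Insert 39: 39 > 10 → go right; 39 > 21 → go right; 39 < 47 → go left; 39 < 46 → go left; 39 > 27 → go right. Place as right child of 27.
Insert 7: 7 < 10 → go left; 7 > 4 → go right; 7 > 5 → go right. Place as right child of 5.
Insert 36: 36 > 10 → go right; 36 > 21 → go right; 36 < 47 → go left; 36 < 46 → go left; 36 > 27 → go right; 36 < 39 → go left. Place as left child of 39.
Insert 24: 24 > 10 → go right; 24 > 21 → go right; 24 < 47 → go left; 24 < 46 → go left; 24 < 27 → go left. Place as left child of 27.
Insert 50: 50 > 10 → go right; 50 > 21 → go right; 50 > 47 → go right. Place as right child of 47.
Insert 12: 12 > 10 → go right; 12 < 21 → go left; 12 < 15 → go left. Place as left child of 15.
Insert 45: 45 > 10 → go right; 45 > 21 → go right; 45 < 47 → go left; 45 < 46 → go left; 45 > 27 → go right; 45 > 39 → go right. Place as right child of 39.

The deepest node is 36 at depth 6.

6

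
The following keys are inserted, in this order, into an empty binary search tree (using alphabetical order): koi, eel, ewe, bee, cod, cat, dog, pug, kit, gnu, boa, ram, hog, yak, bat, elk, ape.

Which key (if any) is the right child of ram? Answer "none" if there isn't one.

yak

Insert koi: tree is empty, so koi becomes the root.
Insert eel: eel < koi → go left. Place as left child of koi.
Insert ewe: ewe < koi → go left; ewe > eel → go right. Place as right child of eel.
Insert bee: bee < koi → go left; bee < eel → go left. Place as left child of eel.
Insert cod: cod < koi → go left; cod < eel → go left; cod > bee → go right. Place as right child of bee.
Insert cat: cat < koi → go left; cat < eel → go left; cat > bee → go right; cat < cod → go left. Place as left child of cod.
Insert dog: dog < koi → go left; dog < eel → go left; dog > bee → go right; dog > cod → go right. Place as right child of cod.
Insert pug: pug > koi → go right. Place as right child of koi.
Insert kit: kit < koi → go left; kit > eel → go right; kit > ewe → go right. Place as right child of ewe.
Insert gnu: gnu < koi → go left; gnu > eel → go right; gnu > ewe → go right; gnu < kit → go left. Place as left child of kit.
Insert boa: boa < koi → go left; boa < eel → go left; boa > bee → go right; boa < cod → go left; boa < cat → go left. Place as left child of cat.
Insert ram: ram > koi → go right; ram > pug → go right. Place as right child of pug.
Insert hog: hog < koi → go left; hog > eel → go right; hog > ewe → go right; hog < kit → go left; hog > gnu → go right. Place as right child of gnu.
Insert yak: yak > koi → go right; yak > pug → go right; yak > ram → go right. Place as right child of ram.
Insert bat: bat < koi → go left; bat < eel → go left; bat < bee → go left. Place as left child of bee.
Insert elk: elk < koi → go left; elk > eel → go right; elk < ewe → go left. Place as left child of ewe.
Insert ape: ape < koi → go left; ape < eel → go left; ape < bee → go left; ape < bat → go left. Place as left child of bat.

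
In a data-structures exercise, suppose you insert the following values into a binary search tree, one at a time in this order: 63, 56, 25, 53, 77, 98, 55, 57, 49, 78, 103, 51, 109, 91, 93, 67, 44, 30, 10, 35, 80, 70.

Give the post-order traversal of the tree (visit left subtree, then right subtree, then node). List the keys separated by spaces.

10 35 30 44 51 49 55 53 25 57 56 70 67 80 93 91 78 109 103 98 77 63

Insert 63: tree is empty, so 63 becomes the root.
Insert 56: 56 < 63 → go left. Place as left child of 63.
Insert 25: 25 < 63 → go left; 25 < 56 → go left. Place as left child of 56.
Insert 53: 53 < 63 → go left; 53 < 56 → go left; 53 > 25 → go right. Place as right child of 25.
Insert 77: 77 > 63 → go right. Place as right child of 63.
Insert 98: 98 > 63 → go right; 98 > 77 → go right. Place as right child of 77.
Insert 55: 55 < 63 → go left; 55 < 56 → go left; 55 > 25 → go right; 55 > 53 → go right. Place as right child of 53.
Insert 57: 57 < 63 → go left; 57 > 56 → go right. Place as right child of 56.
Insert 49: 49 < 63 → go left; 49 < 56 → go left; 49 > 25 → go right; 49 < 53 → go left. Place as left child of 53.
Insert 78: 78 > 63 → go right; 78 > 77 → go right; 78 < 98 → go left. Place as left child of 98.
Insert 103: 103 > 63 → go right; 103 > 77 → go right; 103 > 98 → go right. Place as right child of 98.
Insert 51: 51 < 63 → go left; 51 < 56 → go left; 51 > 25 → go right; 51 < 53 → go left; 51 > 49 → go right. Place as right child of 49.
Insert 109: 109 > 63 → go right; 109 > 77 → go right; 109 > 98 → go right; 109 > 103 → go right. Place as right child of 103.
Insert 91: 91 > 63 → go right; 91 > 77 → go right; 91 < 98 → go left; 91 > 78 → go right. Place as right child of 78.
Insert 93: 93 > 63 → go right; 93 > 77 → go right; 93 < 98 → go left; 93 > 78 → go right; 93 > 91 → go right. Place as right child of 91.
Insert 67: 67 > 63 → go right; 67 < 77 → go left. Place as left child of 77.
Insert 44: 44 < 63 → go left; 44 < 56 → go left; 44 > 25 → go right; 44 < 53 → go left; 44 < 49 → go left. Place as left child of 49.
Insert 30: 30 < 63 → go left; 30 < 56 → go left; 30 > 25 → go right; 30 < 53 → go left; 30 < 49 → go left; 30 < 44 → go left. Place as left child of 44.
Insert 10: 10 < 63 → go left; 10 < 56 → go left; 10 < 25 → go left. Place as left child of 25.
Insert 35: 35 < 63 → go left; 35 < 56 → go left; 35 > 25 → go right; 35 < 53 → go left; 35 < 49 → go left; 35 < 44 → go left; 35 > 30 → go right. Place as right child of 30.
Insert 80: 80 > 63 → go right; 80 > 77 → go right; 80 < 98 → go left; 80 > 78 → go right; 80 < 91 → go left. Place as left child of 91.
Insert 70: 70 > 63 → go right; 70 < 77 → go left; 70 > 67 → go right. Place as right child of 67.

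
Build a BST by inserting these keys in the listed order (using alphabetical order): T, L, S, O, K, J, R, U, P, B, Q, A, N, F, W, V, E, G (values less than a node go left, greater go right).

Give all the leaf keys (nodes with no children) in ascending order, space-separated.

A E G N Q V

Insert T: tree is empty, so T becomes the root.
Insert L: L < T → go left. Place as left child of T.
Insert S: S < T → go left; S > L → go right. Place as right child of L.
Insert O: O < T → go left; O > L → go right; O < S → go left. Place as left child of S.
Insert K: K < T → go left; K < L → go left. Place as left child of L.
Insert J: J < T → go left; J < L → go left; J < K → go left. Place as left child of K.
Insert R: R < T → go left; R > L → go right; R < S → go left; R > O → go right. Place as right child of O.
Insert U: U > T → go right. Place as right child of T.
Insert P: P < T → go left; P > L → go right; P < S → go left; P > O → go right; P < R → go left. Place as left child of R.
Insert B: B < T → go left; B < L → go left; B < K → go left; B < J → go left. Place as left child of J.
Insert Q: Q < T → go left; Q > L → go right; Q < S → go left; Q > O → go right; Q < R → go left; Q > P → go right. Place as right child of P.
Insert A: A < T → go left; A < L → go left; A < K → go left; A < J → go left; A < B → go left. Place as left child of B.
Insert N: N < T → go left; N > L → go right; N < S → go left; N < O → go left. Place as left child of O.
Insert F: F < T → go left; F < L → go left; F < K → go left; F < J → go left; F > B → go right. Place as right child of B.
Insert W: W > T → go right; W > U → go right. Place as right child of U.
Insert V: V > T → go right; V > U → go right; V < W → go left. Place as left child of W.
Insert E: E < T → go left; E < L → go left; E < K → go left; E < J → go left; E > B → go right; E < F → go left. Place as left child of F.
Insert G: G < T → go left; G < L → go left; G < K → go left; G < J → go left; G > B → go right; G > F → go right. Place as right child of F.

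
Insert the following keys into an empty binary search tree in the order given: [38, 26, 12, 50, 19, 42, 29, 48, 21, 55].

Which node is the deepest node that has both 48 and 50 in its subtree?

50

38: root
26: left child of 38 (depth 1)
12: left child of 26 (depth 2)
50: right child of 38 (depth 1)
19: right child of 12 (depth 3)
42: left child of 50 (depth 2)
29: right child of 26 (depth 2)
48: right child of 42 (depth 3)
21: right child of 19 (depth 4)
55: right child of 50 (depth 2)

Path to 48: 38 → 50 → 42 → 48
Path to 50: 38 → 50
50 lies on both paths and is an ancestor of the other node.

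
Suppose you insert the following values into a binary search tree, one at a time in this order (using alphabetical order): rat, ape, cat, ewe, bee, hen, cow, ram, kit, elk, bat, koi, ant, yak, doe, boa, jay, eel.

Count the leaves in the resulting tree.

7

Insert rat: tree is empty, so rat becomes the root.
Insert ape: ape < rat → go left. Place as left child of rat.
Insert cat: cat < rat → go left; cat > ape → go right. Place as right child of ape.
Insert ewe: ewe < rat → go left; ewe > ape → go right; ewe > cat → go right. Place as right child of cat.
Insert bee: bee < rat → go left; bee > ape → go right; bee < cat → go left. Place as left child of cat.
Insert hen: hen < rat → go left; hen > ape → go right; hen > cat → go right; hen > ewe → go right. Place as right child of ewe.
Insert cow: cow < rat → go left; cow > ape → go right; cow > cat → go right; cow < ewe → go left. Place as left child of ewe.
Insert ram: ram < rat → go left; ram > ape → go right; ram > cat → go right; ram > ewe → go right; ram > hen → go right. Place as right child of hen.
Insert kit: kit < rat → go left; kit > ape → go right; kit > cat → go right; kit > ewe → go right; kit > hen → go right; kit < ram → go left. Place as left child of ram.
Insert elk: elk < rat → go left; elk > ape → go right; elk > cat → go right; elk < ewe → go left; elk > cow → go right. Place as right child of cow.
Insert bat: bat < rat → go left; bat > ape → go right; bat < cat → go left; bat < bee → go left. Place as left child of bee.
Insert koi: koi < rat → go left; koi > ape → go right; koi > cat → go right; koi > ewe → go right; koi > hen → go right; koi < ram → go left; koi > kit → go right. Place as right child of kit.
Insert ant: ant < rat → go left; ant < ape → go left. Place as left child of ape.
Insert yak: yak > rat → go right. Place as right child of rat.
Insert doe: doe < rat → go left; doe > ape → go right; doe > cat → go right; doe < ewe → go left; doe > cow → go right; doe < elk → go left. Place as left child of elk.
Insert boa: boa < rat → go left; boa > ape → go right; boa < cat → go left; boa > bee → go right. Place as right child of bee.
Insert jay: jay < rat → go left; jay > ape → go right; jay > cat → go right; jay > ewe → go right; jay > hen → go right; jay < ram → go left; jay < kit → go left. Place as left child of kit.
Insert eel: eel < rat → go left; eel > ape → go right; eel > cat → go right; eel < ewe → go left; eel > cow → go right; eel < elk → go left; eel > doe → go right. Place as right child of doe.

Leaves: ant, bat, boa, eel, jay, koi, yak — 7 in total.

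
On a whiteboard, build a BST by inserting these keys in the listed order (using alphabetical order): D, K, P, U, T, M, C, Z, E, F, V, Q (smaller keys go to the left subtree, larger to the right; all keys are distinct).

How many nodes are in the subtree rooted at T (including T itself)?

2

Insert D: tree is empty, so D becomes the root.
Insert K: K > D → go right. Place as right child of D.
Insert P: P > D → go right; P > K → go right. Place as right child of K.
Insert U: U > D → go right; U > K → go right; U > P → go right. Place as right child of P.
Insert T: T > D → go right; T > K → go right; T > P → go right; T < U → go left. Place as left child of U.
Insert M: M > D → go right; M > K → go right; M < P → go left. Place as left child of P.
Insert C: C < D → go left. Place as left child of D.
Insert Z: Z > D → go right; Z > K → go right; Z > P → go right; Z > U → go right. Place as right child of U.
Insert E: E > D → go right; E < K → go left. Place as left child of K.
Insert F: F > D → go right; F < K → go left; F > E → go right. Place as right child of E.
Insert V: V > D → go right; V > K → go right; V > P → go right; V > U → go right; V < Z → go left. Place as left child of Z.
Insert Q: Q > D → go right; Q > K → go right; Q > P → go right; Q < U → go left; Q < T → go left. Place as left child of T.

Subtree rooted at T contains: T, Q — 2 nodes.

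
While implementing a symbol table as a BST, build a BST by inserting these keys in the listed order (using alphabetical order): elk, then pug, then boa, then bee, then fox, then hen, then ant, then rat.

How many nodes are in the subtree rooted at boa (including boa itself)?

elk: root
pug: right child of elk (depth 1)
boa: left child of elk (depth 1)
bee: left child of boa (depth 2)
fox: left child of pug (depth 2)
hen: right child of fox (depth 3)
ant: left child of bee (depth 3)
rat: right child of pug (depth 2)

Subtree rooted at boa contains: boa, bee, ant — 3 nodes.

3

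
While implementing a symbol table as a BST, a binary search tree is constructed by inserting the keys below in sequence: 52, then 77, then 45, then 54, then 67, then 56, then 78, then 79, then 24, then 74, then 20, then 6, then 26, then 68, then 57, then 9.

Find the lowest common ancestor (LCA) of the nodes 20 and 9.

20

Resulting structure (node: left, right):
  52: L=45, R=77
  77: L=54, R=78
  45: L=24, R=–
  54: L=–, R=67
  67: L=56, R=74
  56: L=–, R=57
  78: L=–, R=79
  79: L=–, R=–
  24: L=20, R=26
  74: L=68, R=–
  20: L=6, R=–
  6: L=–, R=9
  26: L=–, R=–
  68: L=–, R=–
  57: L=–, R=–
  9: L=–, R=–

Path to 20: 52 → 45 → 24 → 20
Path to 9: 52 → 45 → 24 → 20 → 6 → 9
20 lies on both paths and is an ancestor of the other node.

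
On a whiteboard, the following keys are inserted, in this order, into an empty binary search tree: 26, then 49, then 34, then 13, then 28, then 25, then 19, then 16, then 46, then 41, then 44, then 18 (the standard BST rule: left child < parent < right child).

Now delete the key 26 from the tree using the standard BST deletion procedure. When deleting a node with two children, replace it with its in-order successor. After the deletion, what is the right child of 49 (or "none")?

none

26: root
49: right child of 26 (depth 1)
34: left child of 49 (depth 2)
13: left child of 26 (depth 1)
28: left child of 34 (depth 3)
25: right child of 13 (depth 2)
19: left child of 25 (depth 3)
16: left child of 19 (depth 4)
46: right child of 34 (depth 3)
41: left child of 46 (depth 4)
44: right child of 41 (depth 5)
18: right child of 16 (depth 5)

Delete 26 (two children — replace with in-order successor).
After deletion, 49's right child: none.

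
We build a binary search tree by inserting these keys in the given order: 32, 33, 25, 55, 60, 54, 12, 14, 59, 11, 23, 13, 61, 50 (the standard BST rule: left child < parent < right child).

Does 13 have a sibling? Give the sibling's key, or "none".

Insert 32: tree is empty, so 32 becomes the root.
Insert 33: 33 > 32 → go right. Place as right child of 32.
Insert 25: 25 < 32 → go left. Place as left child of 32.
Insert 55: 55 > 32 → go right; 55 > 33 → go right. Place as right child of 33.
Insert 60: 60 > 32 → go right; 60 > 33 → go right; 60 > 55 → go right. Place as right child of 55.
Insert 54: 54 > 32 → go right; 54 > 33 → go right; 54 < 55 → go left. Place as left child of 55.
Insert 12: 12 < 32 → go left; 12 < 25 → go left. Place as left child of 25.
Insert 14: 14 < 32 → go left; 14 < 25 → go left; 14 > 12 → go right. Place as right child of 12.
Insert 59: 59 > 32 → go right; 59 > 33 → go right; 59 > 55 → go right; 59 < 60 → go left. Place as left child of 60.
Insert 11: 11 < 32 → go left; 11 < 25 → go left; 11 < 12 → go left. Place as left child of 12.
Insert 23: 23 < 32 → go left; 23 < 25 → go left; 23 > 12 → go right; 23 > 14 → go right. Place as right child of 14.
Insert 13: 13 < 32 → go left; 13 < 25 → go left; 13 > 12 → go right; 13 < 14 → go left. Place as left child of 14.
Insert 61: 61 > 32 → go right; 61 > 33 → go right; 61 > 55 → go right; 61 > 60 → go right. Place as right child of 60.
Insert 50: 50 > 32 → go right; 50 > 33 → go right; 50 < 55 → go left; 50 < 54 → go left. Place as left child of 54.

13's parent is 14; the other child of 14 is 23.

23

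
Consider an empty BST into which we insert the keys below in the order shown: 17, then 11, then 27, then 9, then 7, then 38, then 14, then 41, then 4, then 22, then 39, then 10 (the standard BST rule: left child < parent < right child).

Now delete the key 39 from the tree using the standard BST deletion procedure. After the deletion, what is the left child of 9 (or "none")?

17: root
11: left child of 17 (depth 1)
27: right child of 17 (depth 1)
9: left child of 11 (depth 2)
7: left child of 9 (depth 3)
38: right child of 27 (depth 2)
14: right child of 11 (depth 2)
41: right child of 38 (depth 3)
4: left child of 7 (depth 4)
22: left child of 27 (depth 2)
39: left child of 41 (depth 4)
10: right child of 9 (depth 3)

Delete 39 (at most one child — splice it out).
After deletion, 9's left child: 7.

7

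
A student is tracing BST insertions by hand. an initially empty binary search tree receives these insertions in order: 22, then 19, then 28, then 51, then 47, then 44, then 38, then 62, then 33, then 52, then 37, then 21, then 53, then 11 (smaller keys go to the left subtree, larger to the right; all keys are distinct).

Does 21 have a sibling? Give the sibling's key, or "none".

11

Resulting structure (node: left, right):
  22: L=19, R=28
  19: L=11, R=21
  28: L=–, R=51
  51: L=47, R=62
  47: L=44, R=–
  44: L=38, R=–
  38: L=33, R=–
  62: L=52, R=–
  33: L=–, R=37
  52: L=–, R=53
  37: L=–, R=–
  21: L=–, R=–
  53: L=–, R=–
  11: L=–, R=–

21's parent is 19; the other child of 19 is 11.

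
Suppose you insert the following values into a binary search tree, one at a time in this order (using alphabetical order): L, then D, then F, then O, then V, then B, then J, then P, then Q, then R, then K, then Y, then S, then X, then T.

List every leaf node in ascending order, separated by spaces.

B K T X

L: root
D: left child of L (depth 1)
F: right child of D (depth 2)
O: right child of L (depth 1)
V: right child of O (depth 2)
B: left child of D (depth 2)
J: right child of F (depth 3)
P: left child of V (depth 3)
Q: right child of P (depth 4)
R: right child of Q (depth 5)
K: right child of J (depth 4)
Y: right child of V (depth 3)
S: right child of R (depth 6)
X: left child of Y (depth 4)
T: right child of S (depth 7)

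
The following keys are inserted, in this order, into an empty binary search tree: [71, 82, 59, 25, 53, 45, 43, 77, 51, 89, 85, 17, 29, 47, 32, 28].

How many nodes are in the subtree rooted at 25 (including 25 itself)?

Resulting structure (node: left, right):
  71: L=59, R=82
  82: L=77, R=89
  59: L=25, R=–
  25: L=17, R=53
  53: L=45, R=–
  45: L=43, R=51
  43: L=29, R=–
  77: L=–, R=–
  51: L=47, R=–
  89: L=85, R=–
  85: L=–, R=–
  17: L=–, R=–
  29: L=28, R=32
  47: L=–, R=–
  32: L=–, R=–
  28: L=–, R=–

Subtree rooted at 25 contains: 25, 17, 53, 45, 43, 29, 28, 32, 51, 47 — 10 nodes.

10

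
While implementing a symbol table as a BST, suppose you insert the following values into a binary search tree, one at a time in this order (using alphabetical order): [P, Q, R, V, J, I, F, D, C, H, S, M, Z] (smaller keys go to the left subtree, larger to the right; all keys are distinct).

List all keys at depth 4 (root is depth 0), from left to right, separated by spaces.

D H S Z

Insert P: tree is empty, so P becomes the root.
Insert Q: Q > P → go right. Place as right child of P.
Insert R: R > P → go right; R > Q → go right. Place as right child of Q.
Insert V: V > P → go right; V > Q → go right; V > R → go right. Place as right child of R.
Insert J: J < P → go left. Place as left child of P.
Insert I: I < P → go left; I < J → go left. Place as left child of J.
Insert F: F < P → go left; F < J → go left; F < I → go left. Place as left child of I.
Insert D: D < P → go left; D < J → go left; D < I → go left; D < F → go left. Place as left child of F.
Insert C: C < P → go left; C < J → go left; C < I → go left; C < F → go left; C < D → go left. Place as left child of D.
Insert H: H < P → go left; H < J → go left; H < I → go left; H > F → go right. Place as right child of F.
Insert S: S > P → go right; S > Q → go right; S > R → go right; S < V → go left. Place as left child of V.
Insert M: M < P → go left; M > J → go right. Place as right child of J.
Insert Z: Z > P → go right; Z > Q → go right; Z > R → go right; Z > V → go right. Place as right child of V.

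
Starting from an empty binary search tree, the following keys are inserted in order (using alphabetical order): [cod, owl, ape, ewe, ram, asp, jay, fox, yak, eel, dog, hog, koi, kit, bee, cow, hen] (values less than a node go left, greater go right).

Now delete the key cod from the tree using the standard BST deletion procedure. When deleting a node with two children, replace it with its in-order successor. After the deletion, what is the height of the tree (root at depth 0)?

cod: root
owl: right child of cod (depth 1)
ape: left child of cod (depth 1)
ewe: left child of owl (depth 2)
ram: right child of owl (depth 2)
asp: right child of ape (depth 2)
jay: right child of ewe (depth 3)
fox: left child of jay (depth 4)
yak: right child of ram (depth 3)
eel: left child of ewe (depth 3)
dog: left child of eel (depth 4)
hog: right child of fox (depth 5)
koi: right child of jay (depth 4)
kit: left child of koi (depth 5)
bee: right child of asp (depth 3)
cow: left child of dog (depth 5)
hen: left child of hog (depth 6)

Delete cod (two children — replace with in-order successor).
After deletion, deepest node is hen at depth 6.

6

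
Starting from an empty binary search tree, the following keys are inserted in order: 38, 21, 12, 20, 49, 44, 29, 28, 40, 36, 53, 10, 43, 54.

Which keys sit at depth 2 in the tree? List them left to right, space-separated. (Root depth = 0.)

38: root
21: left child of 38 (depth 1)
12: left child of 21 (depth 2)
20: right child of 12 (depth 3)
49: right child of 38 (depth 1)
44: left child of 49 (depth 2)
29: right child of 21 (depth 2)
28: left child of 29 (depth 3)
40: left child of 44 (depth 3)
36: right child of 29 (depth 3)
53: right child of 49 (depth 2)
10: left child of 12 (depth 3)
43: right child of 40 (depth 4)
54: right child of 53 (depth 3)

12 29 44 53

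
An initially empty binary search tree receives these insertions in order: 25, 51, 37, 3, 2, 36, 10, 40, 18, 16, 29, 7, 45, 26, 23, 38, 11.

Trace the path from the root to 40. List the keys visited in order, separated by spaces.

25 51 37 40

Insert 25: tree is empty, so 25 becomes the root.
Insert 51: 51 > 25 → go right. Place as right child of 25.
Insert 37: 37 > 25 → go right; 37 < 51 → go left. Place as left child of 51.
Insert 3: 3 < 25 → go left. Place as left child of 25.
Insert 2: 2 < 25 → go left; 2 < 3 → go left. Place as left child of 3.
Insert 36: 36 > 25 → go right; 36 < 51 → go left; 36 < 37 → go left. Place as left child of 37.
Insert 10: 10 < 25 → go left; 10 > 3 → go right. Place as right child of 3.
Insert 40: 40 > 25 → go right; 40 < 51 → go left; 40 > 37 → go right. Place as right child of 37.
Insert 18: 18 < 25 → go left; 18 > 3 → go right; 18 > 10 → go right. Place as right child of 10.
Insert 16: 16 < 25 → go left; 16 > 3 → go right; 16 > 10 → go right; 16 < 18 → go left. Place as left child of 18.
Insert 29: 29 > 25 → go right; 29 < 51 → go left; 29 < 37 → go left; 29 < 36 → go left. Place as left child of 36.
Insert 7: 7 < 25 → go left; 7 > 3 → go right; 7 < 10 → go left. Place as left child of 10.
Insert 45: 45 > 25 → go right; 45 < 51 → go left; 45 > 37 → go right; 45 > 40 → go right. Place as right child of 40.
Insert 26: 26 > 25 → go right; 26 < 51 → go left; 26 < 37 → go left; 26 < 36 → go left; 26 < 29 → go left. Place as left child of 29.
Insert 23: 23 < 25 → go left; 23 > 3 → go right; 23 > 10 → go right; 23 > 18 → go right. Place as right child of 18.
Insert 38: 38 > 25 → go right; 38 < 51 → go left; 38 > 37 → go right; 38 < 40 → go left. Place as left child of 40.
Insert 11: 11 < 25 → go left; 11 > 3 → go right; 11 > 10 → go right; 11 < 18 → go left; 11 < 16 → go left. Place as left child of 16.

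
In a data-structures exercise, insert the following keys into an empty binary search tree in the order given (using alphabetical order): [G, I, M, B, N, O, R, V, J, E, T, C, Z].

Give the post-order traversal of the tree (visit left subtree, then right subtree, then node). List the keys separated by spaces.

Insert G: tree is empty, so G becomes the root.
Insert I: I > G → go right. Place as right child of G.
Insert M: M > G → go right; M > I → go right. Place as right child of I.
Insert B: B < G → go left. Place as left child of G.
Insert N: N > G → go right; N > I → go right; N > M → go right. Place as right child of M.
Insert O: O > G → go right; O > I → go right; O > M → go right; O > N → go right. Place as right child of N.
Insert R: R > G → go right; R > I → go right; R > M → go right; R > N → go right; R > O → go right. Place as right child of O.
Insert V: V > G → go right; V > I → go right; V > M → go right; V > N → go right; V > O → go right; V > R → go right. Place as right child of R.
Insert J: J > G → go right; J > I → go right; J < M → go left. Place as left child of M.
Insert E: E < G → go left; E > B → go right. Place as right child of B.
Insert T: T > G → go right; T > I → go right; T > M → go right; T > N → go right; T > O → go right; T > R → go right; T < V → go left. Place as left child of V.
Insert C: C < G → go left; C > B → go right; C < E → go left. Place as left child of E.
Insert Z: Z > G → go right; Z > I → go right; Z > M → go right; Z > N → go right; Z > O → go right; Z > R → go right; Z > V → go right. Place as right child of V.

C E B J T Z V R O N M I G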